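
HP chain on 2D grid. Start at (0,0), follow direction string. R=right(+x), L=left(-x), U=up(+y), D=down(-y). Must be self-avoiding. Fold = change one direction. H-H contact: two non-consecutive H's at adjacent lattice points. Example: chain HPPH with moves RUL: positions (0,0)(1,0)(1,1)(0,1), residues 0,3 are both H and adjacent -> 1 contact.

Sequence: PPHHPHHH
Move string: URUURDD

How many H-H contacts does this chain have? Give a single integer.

Positions: [(0, 0), (0, 1), (1, 1), (1, 2), (1, 3), (2, 3), (2, 2), (2, 1)]
H-H contact: residue 2 @(1,1) - residue 7 @(2, 1)
H-H contact: residue 3 @(1,2) - residue 6 @(2, 2)

Answer: 2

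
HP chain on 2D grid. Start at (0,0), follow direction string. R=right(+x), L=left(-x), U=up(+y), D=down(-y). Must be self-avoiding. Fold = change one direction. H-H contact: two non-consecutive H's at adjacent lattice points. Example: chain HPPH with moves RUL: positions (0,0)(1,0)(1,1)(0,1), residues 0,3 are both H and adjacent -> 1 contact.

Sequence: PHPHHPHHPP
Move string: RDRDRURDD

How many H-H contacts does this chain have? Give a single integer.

Positions: [(0, 0), (1, 0), (1, -1), (2, -1), (2, -2), (3, -2), (3, -1), (4, -1), (4, -2), (4, -3)]
H-H contact: residue 3 @(2,-1) - residue 6 @(3, -1)

Answer: 1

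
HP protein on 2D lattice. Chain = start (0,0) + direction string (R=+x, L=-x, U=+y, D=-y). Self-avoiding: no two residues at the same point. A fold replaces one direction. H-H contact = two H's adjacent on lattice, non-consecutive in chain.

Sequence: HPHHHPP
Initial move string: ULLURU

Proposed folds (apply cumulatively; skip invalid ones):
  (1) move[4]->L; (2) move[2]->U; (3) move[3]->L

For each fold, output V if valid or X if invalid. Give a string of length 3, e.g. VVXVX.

Initial: ULLURU -> [(0, 0), (0, 1), (-1, 1), (-2, 1), (-2, 2), (-1, 2), (-1, 3)]
Fold 1: move[4]->L => ULLULU VALID
Fold 2: move[2]->U => ULUULU VALID
Fold 3: move[3]->L => ULULLU VALID

Answer: VVV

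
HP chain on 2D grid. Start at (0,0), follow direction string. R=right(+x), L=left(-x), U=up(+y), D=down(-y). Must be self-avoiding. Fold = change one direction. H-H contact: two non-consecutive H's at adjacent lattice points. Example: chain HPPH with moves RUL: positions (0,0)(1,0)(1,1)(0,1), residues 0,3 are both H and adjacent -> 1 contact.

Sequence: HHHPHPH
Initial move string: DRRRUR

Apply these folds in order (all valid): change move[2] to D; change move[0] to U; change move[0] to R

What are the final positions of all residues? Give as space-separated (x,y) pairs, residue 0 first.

Answer: (0,0) (1,0) (2,0) (2,-1) (3,-1) (3,0) (4,0)

Derivation:
Initial moves: DRRRUR
Fold: move[2]->D => DRDRUR (positions: [(0, 0), (0, -1), (1, -1), (1, -2), (2, -2), (2, -1), (3, -1)])
Fold: move[0]->U => URDRUR (positions: [(0, 0), (0, 1), (1, 1), (1, 0), (2, 0), (2, 1), (3, 1)])
Fold: move[0]->R => RRDRUR (positions: [(0, 0), (1, 0), (2, 0), (2, -1), (3, -1), (3, 0), (4, 0)])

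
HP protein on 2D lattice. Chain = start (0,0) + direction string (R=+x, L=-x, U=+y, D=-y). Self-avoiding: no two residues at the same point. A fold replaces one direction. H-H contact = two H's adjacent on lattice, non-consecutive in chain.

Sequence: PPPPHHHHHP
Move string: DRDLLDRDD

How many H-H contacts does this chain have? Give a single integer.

Positions: [(0, 0), (0, -1), (1, -1), (1, -2), (0, -2), (-1, -2), (-1, -3), (0, -3), (0, -4), (0, -5)]
H-H contact: residue 4 @(0,-2) - residue 7 @(0, -3)

Answer: 1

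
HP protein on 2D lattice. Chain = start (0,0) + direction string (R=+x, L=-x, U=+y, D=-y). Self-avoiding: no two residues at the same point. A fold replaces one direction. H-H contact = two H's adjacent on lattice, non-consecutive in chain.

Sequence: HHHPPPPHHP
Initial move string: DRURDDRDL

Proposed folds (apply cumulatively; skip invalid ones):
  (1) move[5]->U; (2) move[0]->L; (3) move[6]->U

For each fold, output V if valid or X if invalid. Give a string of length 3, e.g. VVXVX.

Answer: XXX

Derivation:
Initial: DRURDDRDL -> [(0, 0), (0, -1), (1, -1), (1, 0), (2, 0), (2, -1), (2, -2), (3, -2), (3, -3), (2, -3)]
Fold 1: move[5]->U => DRURDURDL INVALID (collision), skipped
Fold 2: move[0]->L => LRURDDRDL INVALID (collision), skipped
Fold 3: move[6]->U => DRURDDUDL INVALID (collision), skipped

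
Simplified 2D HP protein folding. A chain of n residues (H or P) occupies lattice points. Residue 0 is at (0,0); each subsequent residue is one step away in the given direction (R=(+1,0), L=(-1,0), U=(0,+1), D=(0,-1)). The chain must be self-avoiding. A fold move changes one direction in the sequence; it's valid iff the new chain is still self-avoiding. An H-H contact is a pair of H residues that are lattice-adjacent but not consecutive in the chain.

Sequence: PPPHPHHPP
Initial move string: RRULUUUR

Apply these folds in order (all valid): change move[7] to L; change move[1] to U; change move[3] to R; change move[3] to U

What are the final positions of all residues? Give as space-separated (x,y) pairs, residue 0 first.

Answer: (0,0) (1,0) (1,1) (1,2) (1,3) (1,4) (1,5) (1,6) (0,6)

Derivation:
Initial moves: RRULUUUR
Fold: move[7]->L => RRULUUUL (positions: [(0, 0), (1, 0), (2, 0), (2, 1), (1, 1), (1, 2), (1, 3), (1, 4), (0, 4)])
Fold: move[1]->U => RUULUUUL (positions: [(0, 0), (1, 0), (1, 1), (1, 2), (0, 2), (0, 3), (0, 4), (0, 5), (-1, 5)])
Fold: move[3]->R => RUURUUUL (positions: [(0, 0), (1, 0), (1, 1), (1, 2), (2, 2), (2, 3), (2, 4), (2, 5), (1, 5)])
Fold: move[3]->U => RUUUUUUL (positions: [(0, 0), (1, 0), (1, 1), (1, 2), (1, 3), (1, 4), (1, 5), (1, 6), (0, 6)])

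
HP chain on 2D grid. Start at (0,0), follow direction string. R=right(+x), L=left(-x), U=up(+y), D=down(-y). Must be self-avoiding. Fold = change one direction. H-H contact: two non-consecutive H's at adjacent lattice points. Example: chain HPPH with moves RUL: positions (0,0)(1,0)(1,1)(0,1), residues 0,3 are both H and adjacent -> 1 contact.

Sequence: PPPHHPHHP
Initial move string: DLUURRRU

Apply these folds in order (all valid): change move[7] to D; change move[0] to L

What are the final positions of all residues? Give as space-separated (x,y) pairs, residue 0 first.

Answer: (0,0) (-1,0) (-2,0) (-2,1) (-2,2) (-1,2) (0,2) (1,2) (1,1)

Derivation:
Initial moves: DLUURRRU
Fold: move[7]->D => DLUURRRD (positions: [(0, 0), (0, -1), (-1, -1), (-1, 0), (-1, 1), (0, 1), (1, 1), (2, 1), (2, 0)])
Fold: move[0]->L => LLUURRRD (positions: [(0, 0), (-1, 0), (-2, 0), (-2, 1), (-2, 2), (-1, 2), (0, 2), (1, 2), (1, 1)])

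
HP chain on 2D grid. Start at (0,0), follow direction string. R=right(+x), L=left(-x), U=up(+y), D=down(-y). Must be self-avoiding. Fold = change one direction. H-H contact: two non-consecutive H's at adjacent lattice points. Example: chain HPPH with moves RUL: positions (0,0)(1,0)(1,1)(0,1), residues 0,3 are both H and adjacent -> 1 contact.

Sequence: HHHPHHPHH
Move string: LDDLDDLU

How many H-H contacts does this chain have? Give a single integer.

Positions: [(0, 0), (-1, 0), (-1, -1), (-1, -2), (-2, -2), (-2, -3), (-2, -4), (-3, -4), (-3, -3)]
H-H contact: residue 5 @(-2,-3) - residue 8 @(-3, -3)

Answer: 1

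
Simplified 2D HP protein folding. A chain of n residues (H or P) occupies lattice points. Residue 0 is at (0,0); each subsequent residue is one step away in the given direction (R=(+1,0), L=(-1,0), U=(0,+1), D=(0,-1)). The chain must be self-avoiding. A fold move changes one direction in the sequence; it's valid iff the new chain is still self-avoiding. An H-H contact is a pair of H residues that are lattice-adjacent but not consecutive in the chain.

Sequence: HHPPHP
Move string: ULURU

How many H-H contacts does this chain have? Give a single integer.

Positions: [(0, 0), (0, 1), (-1, 1), (-1, 2), (0, 2), (0, 3)]
H-H contact: residue 1 @(0,1) - residue 4 @(0, 2)

Answer: 1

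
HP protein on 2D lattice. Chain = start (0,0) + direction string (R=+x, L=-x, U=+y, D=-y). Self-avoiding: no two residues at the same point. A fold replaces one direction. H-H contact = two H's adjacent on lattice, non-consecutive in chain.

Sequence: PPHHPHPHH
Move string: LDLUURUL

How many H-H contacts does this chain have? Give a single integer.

Positions: [(0, 0), (-1, 0), (-1, -1), (-2, -1), (-2, 0), (-2, 1), (-1, 1), (-1, 2), (-2, 2)]
H-H contact: residue 5 @(-2,1) - residue 8 @(-2, 2)

Answer: 1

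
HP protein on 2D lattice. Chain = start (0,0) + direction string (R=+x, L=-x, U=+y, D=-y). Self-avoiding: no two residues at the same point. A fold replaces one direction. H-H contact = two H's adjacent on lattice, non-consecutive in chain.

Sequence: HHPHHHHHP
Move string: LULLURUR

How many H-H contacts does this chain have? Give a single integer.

Answer: 1

Derivation:
Positions: [(0, 0), (-1, 0), (-1, 1), (-2, 1), (-3, 1), (-3, 2), (-2, 2), (-2, 3), (-1, 3)]
H-H contact: residue 3 @(-2,1) - residue 6 @(-2, 2)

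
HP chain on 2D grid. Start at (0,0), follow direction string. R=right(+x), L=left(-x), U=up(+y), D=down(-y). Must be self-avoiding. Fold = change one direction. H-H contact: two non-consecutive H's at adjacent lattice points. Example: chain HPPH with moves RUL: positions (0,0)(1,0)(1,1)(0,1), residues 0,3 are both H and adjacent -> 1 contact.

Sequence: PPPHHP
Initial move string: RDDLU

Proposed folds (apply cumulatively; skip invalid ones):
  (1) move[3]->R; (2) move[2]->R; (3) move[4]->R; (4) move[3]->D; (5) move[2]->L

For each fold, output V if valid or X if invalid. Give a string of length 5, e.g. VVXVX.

Initial: RDDLU -> [(0, 0), (1, 0), (1, -1), (1, -2), (0, -2), (0, -1)]
Fold 1: move[3]->R => RDDRU VALID
Fold 2: move[2]->R => RDRRU VALID
Fold 3: move[4]->R => RDRRR VALID
Fold 4: move[3]->D => RDRDR VALID
Fold 5: move[2]->L => RDLDR VALID

Answer: VVVVV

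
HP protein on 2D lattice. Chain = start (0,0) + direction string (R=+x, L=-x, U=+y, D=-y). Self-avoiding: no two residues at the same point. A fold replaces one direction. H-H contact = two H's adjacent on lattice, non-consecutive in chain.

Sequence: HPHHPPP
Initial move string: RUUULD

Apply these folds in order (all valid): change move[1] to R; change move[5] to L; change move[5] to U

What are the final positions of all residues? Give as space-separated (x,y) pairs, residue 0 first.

Initial moves: RUUULD
Fold: move[1]->R => RRUULD (positions: [(0, 0), (1, 0), (2, 0), (2, 1), (2, 2), (1, 2), (1, 1)])
Fold: move[5]->L => RRUULL (positions: [(0, 0), (1, 0), (2, 0), (2, 1), (2, 2), (1, 2), (0, 2)])
Fold: move[5]->U => RRUULU (positions: [(0, 0), (1, 0), (2, 0), (2, 1), (2, 2), (1, 2), (1, 3)])

Answer: (0,0) (1,0) (2,0) (2,1) (2,2) (1,2) (1,3)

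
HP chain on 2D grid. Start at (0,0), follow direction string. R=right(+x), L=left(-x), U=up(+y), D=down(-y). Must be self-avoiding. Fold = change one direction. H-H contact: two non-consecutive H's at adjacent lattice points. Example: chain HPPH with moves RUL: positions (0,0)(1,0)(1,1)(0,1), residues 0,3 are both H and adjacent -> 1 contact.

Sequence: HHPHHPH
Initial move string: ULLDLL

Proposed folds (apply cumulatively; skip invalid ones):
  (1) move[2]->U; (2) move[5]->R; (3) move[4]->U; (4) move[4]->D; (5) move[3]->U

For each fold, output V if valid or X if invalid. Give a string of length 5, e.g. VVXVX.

Answer: XXXVX

Derivation:
Initial: ULLDLL -> [(0, 0), (0, 1), (-1, 1), (-2, 1), (-2, 0), (-3, 0), (-4, 0)]
Fold 1: move[2]->U => ULUDLL INVALID (collision), skipped
Fold 2: move[5]->R => ULLDLR INVALID (collision), skipped
Fold 3: move[4]->U => ULLDUL INVALID (collision), skipped
Fold 4: move[4]->D => ULLDDL VALID
Fold 5: move[3]->U => ULLUDL INVALID (collision), skipped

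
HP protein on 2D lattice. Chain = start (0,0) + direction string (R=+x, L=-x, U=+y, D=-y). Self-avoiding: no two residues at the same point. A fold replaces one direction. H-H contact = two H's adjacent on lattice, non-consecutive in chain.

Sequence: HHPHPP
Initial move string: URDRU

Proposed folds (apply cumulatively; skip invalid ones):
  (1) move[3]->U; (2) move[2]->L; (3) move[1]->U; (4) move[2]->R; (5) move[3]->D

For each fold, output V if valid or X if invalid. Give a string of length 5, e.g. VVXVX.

Initial: URDRU -> [(0, 0), (0, 1), (1, 1), (1, 0), (2, 0), (2, 1)]
Fold 1: move[3]->U => URDUU INVALID (collision), skipped
Fold 2: move[2]->L => URLRU INVALID (collision), skipped
Fold 3: move[1]->U => UUDRU INVALID (collision), skipped
Fold 4: move[2]->R => URRRU VALID
Fold 5: move[3]->D => URRDU INVALID (collision), skipped

Answer: XXXVX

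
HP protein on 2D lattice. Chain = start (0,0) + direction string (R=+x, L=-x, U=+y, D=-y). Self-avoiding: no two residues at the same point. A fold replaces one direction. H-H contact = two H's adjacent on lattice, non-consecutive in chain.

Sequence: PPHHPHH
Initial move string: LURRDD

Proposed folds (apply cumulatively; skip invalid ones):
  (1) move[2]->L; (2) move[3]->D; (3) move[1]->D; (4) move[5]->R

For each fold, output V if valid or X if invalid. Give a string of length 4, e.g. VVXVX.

Initial: LURRDD -> [(0, 0), (-1, 0), (-1, 1), (0, 1), (1, 1), (1, 0), (1, -1)]
Fold 1: move[2]->L => LULRDD INVALID (collision), skipped
Fold 2: move[3]->D => LURDDD INVALID (collision), skipped
Fold 3: move[1]->D => LDRRDD VALID
Fold 4: move[5]->R => LDRRDR VALID

Answer: XXVV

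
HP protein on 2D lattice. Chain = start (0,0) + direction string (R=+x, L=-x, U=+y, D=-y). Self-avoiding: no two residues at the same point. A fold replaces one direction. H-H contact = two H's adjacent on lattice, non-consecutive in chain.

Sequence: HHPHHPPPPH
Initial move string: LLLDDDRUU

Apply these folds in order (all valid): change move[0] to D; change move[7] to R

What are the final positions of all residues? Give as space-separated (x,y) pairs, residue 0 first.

Initial moves: LLLDDDRUU
Fold: move[0]->D => DLLDDDRUU (positions: [(0, 0), (0, -1), (-1, -1), (-2, -1), (-2, -2), (-2, -3), (-2, -4), (-1, -4), (-1, -3), (-1, -2)])
Fold: move[7]->R => DLLDDDRRU (positions: [(0, 0), (0, -1), (-1, -1), (-2, -1), (-2, -2), (-2, -3), (-2, -4), (-1, -4), (0, -4), (0, -3)])

Answer: (0,0) (0,-1) (-1,-1) (-2,-1) (-2,-2) (-2,-3) (-2,-4) (-1,-4) (0,-4) (0,-3)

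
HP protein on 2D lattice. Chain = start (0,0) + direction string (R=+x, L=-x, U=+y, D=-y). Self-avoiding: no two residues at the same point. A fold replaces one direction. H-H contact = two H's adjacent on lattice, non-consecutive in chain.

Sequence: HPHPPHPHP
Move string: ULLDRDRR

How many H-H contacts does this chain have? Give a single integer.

Positions: [(0, 0), (0, 1), (-1, 1), (-2, 1), (-2, 0), (-1, 0), (-1, -1), (0, -1), (1, -1)]
H-H contact: residue 0 @(0,0) - residue 5 @(-1, 0)
H-H contact: residue 0 @(0,0) - residue 7 @(0, -1)
H-H contact: residue 2 @(-1,1) - residue 5 @(-1, 0)

Answer: 3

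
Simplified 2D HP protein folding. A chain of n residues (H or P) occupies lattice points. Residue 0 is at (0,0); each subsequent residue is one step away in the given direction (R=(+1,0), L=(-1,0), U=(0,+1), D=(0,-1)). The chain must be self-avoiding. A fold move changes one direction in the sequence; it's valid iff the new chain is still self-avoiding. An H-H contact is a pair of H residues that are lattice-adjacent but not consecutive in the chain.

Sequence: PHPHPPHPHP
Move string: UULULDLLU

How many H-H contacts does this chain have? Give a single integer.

Answer: 1

Derivation:
Positions: [(0, 0), (0, 1), (0, 2), (-1, 2), (-1, 3), (-2, 3), (-2, 2), (-3, 2), (-4, 2), (-4, 3)]
H-H contact: residue 3 @(-1,2) - residue 6 @(-2, 2)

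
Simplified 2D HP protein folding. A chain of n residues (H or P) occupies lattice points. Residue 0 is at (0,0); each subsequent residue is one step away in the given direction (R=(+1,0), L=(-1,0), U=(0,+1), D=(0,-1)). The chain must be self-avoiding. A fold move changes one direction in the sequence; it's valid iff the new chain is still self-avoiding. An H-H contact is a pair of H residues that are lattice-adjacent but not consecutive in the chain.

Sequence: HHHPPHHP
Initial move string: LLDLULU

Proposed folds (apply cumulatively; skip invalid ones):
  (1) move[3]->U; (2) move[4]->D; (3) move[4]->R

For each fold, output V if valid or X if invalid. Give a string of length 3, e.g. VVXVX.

Initial: LLDLULU -> [(0, 0), (-1, 0), (-2, 0), (-2, -1), (-3, -1), (-3, 0), (-4, 0), (-4, 1)]
Fold 1: move[3]->U => LLDUULU INVALID (collision), skipped
Fold 2: move[4]->D => LLDLDLU VALID
Fold 3: move[4]->R => LLDLRLU INVALID (collision), skipped

Answer: XVX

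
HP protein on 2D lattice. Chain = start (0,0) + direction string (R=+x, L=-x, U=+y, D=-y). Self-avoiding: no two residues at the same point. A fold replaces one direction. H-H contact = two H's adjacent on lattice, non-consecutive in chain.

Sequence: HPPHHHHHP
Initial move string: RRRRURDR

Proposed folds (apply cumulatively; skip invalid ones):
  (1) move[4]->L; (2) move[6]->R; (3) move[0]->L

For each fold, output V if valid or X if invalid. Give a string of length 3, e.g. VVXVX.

Answer: XVX

Derivation:
Initial: RRRRURDR -> [(0, 0), (1, 0), (2, 0), (3, 0), (4, 0), (4, 1), (5, 1), (5, 0), (6, 0)]
Fold 1: move[4]->L => RRRRLRDR INVALID (collision), skipped
Fold 2: move[6]->R => RRRRURRR VALID
Fold 3: move[0]->L => LRRRURRR INVALID (collision), skipped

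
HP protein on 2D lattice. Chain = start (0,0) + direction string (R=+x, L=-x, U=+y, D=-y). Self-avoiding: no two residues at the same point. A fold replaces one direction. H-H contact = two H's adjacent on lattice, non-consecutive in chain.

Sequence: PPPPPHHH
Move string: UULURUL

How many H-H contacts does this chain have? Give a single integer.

Positions: [(0, 0), (0, 1), (0, 2), (-1, 2), (-1, 3), (0, 3), (0, 4), (-1, 4)]
No H-H contacts found.

Answer: 0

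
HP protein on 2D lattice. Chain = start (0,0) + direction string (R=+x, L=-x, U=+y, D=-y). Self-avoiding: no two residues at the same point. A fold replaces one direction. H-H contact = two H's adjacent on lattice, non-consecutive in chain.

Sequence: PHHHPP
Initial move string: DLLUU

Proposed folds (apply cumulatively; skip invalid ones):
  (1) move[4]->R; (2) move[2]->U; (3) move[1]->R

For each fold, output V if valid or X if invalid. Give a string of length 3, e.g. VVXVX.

Answer: VVV

Derivation:
Initial: DLLUU -> [(0, 0), (0, -1), (-1, -1), (-2, -1), (-2, 0), (-2, 1)]
Fold 1: move[4]->R => DLLUR VALID
Fold 2: move[2]->U => DLUUR VALID
Fold 3: move[1]->R => DRUUR VALID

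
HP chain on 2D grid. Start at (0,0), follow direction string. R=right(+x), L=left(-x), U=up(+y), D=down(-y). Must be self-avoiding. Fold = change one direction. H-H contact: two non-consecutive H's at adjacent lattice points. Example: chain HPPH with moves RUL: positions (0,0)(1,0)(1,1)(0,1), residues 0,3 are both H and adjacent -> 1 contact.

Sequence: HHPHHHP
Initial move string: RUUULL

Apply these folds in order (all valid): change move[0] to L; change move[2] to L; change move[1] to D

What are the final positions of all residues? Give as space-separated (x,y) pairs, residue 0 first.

Initial moves: RUUULL
Fold: move[0]->L => LUUULL (positions: [(0, 0), (-1, 0), (-1, 1), (-1, 2), (-1, 3), (-2, 3), (-3, 3)])
Fold: move[2]->L => LULULL (positions: [(0, 0), (-1, 0), (-1, 1), (-2, 1), (-2, 2), (-3, 2), (-4, 2)])
Fold: move[1]->D => LDLULL (positions: [(0, 0), (-1, 0), (-1, -1), (-2, -1), (-2, 0), (-3, 0), (-4, 0)])

Answer: (0,0) (-1,0) (-1,-1) (-2,-1) (-2,0) (-3,0) (-4,0)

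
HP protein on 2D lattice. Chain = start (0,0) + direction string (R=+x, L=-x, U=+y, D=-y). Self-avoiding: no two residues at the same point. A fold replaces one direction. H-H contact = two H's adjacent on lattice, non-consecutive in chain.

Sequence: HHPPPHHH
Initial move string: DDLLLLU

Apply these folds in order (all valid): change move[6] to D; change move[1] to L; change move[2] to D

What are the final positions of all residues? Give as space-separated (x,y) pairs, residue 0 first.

Answer: (0,0) (0,-1) (-1,-1) (-1,-2) (-2,-2) (-3,-2) (-4,-2) (-4,-3)

Derivation:
Initial moves: DDLLLLU
Fold: move[6]->D => DDLLLLD (positions: [(0, 0), (0, -1), (0, -2), (-1, -2), (-2, -2), (-3, -2), (-4, -2), (-4, -3)])
Fold: move[1]->L => DLLLLLD (positions: [(0, 0), (0, -1), (-1, -1), (-2, -1), (-3, -1), (-4, -1), (-5, -1), (-5, -2)])
Fold: move[2]->D => DLDLLLD (positions: [(0, 0), (0, -1), (-1, -1), (-1, -2), (-2, -2), (-3, -2), (-4, -2), (-4, -3)])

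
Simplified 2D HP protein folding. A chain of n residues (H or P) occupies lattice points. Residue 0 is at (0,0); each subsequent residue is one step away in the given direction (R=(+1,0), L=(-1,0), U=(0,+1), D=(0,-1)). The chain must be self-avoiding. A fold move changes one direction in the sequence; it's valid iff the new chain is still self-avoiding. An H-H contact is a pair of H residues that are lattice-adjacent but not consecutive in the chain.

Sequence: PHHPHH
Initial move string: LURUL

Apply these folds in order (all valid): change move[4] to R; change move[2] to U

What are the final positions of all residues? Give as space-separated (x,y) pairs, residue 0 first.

Initial moves: LURUL
Fold: move[4]->R => LURUR (positions: [(0, 0), (-1, 0), (-1, 1), (0, 1), (0, 2), (1, 2)])
Fold: move[2]->U => LUUUR (positions: [(0, 0), (-1, 0), (-1, 1), (-1, 2), (-1, 3), (0, 3)])

Answer: (0,0) (-1,0) (-1,1) (-1,2) (-1,3) (0,3)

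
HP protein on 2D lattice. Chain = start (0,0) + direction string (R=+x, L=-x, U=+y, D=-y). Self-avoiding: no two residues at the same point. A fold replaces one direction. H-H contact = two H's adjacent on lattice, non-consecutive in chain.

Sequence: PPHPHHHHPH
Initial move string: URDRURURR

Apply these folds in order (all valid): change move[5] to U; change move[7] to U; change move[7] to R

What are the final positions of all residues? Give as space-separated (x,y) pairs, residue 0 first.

Initial moves: URDRURURR
Fold: move[5]->U => URDRUUURR (positions: [(0, 0), (0, 1), (1, 1), (1, 0), (2, 0), (2, 1), (2, 2), (2, 3), (3, 3), (4, 3)])
Fold: move[7]->U => URDRUUUUR (positions: [(0, 0), (0, 1), (1, 1), (1, 0), (2, 0), (2, 1), (2, 2), (2, 3), (2, 4), (3, 4)])
Fold: move[7]->R => URDRUUURR (positions: [(0, 0), (0, 1), (1, 1), (1, 0), (2, 0), (2, 1), (2, 2), (2, 3), (3, 3), (4, 3)])

Answer: (0,0) (0,1) (1,1) (1,0) (2,0) (2,1) (2,2) (2,3) (3,3) (4,3)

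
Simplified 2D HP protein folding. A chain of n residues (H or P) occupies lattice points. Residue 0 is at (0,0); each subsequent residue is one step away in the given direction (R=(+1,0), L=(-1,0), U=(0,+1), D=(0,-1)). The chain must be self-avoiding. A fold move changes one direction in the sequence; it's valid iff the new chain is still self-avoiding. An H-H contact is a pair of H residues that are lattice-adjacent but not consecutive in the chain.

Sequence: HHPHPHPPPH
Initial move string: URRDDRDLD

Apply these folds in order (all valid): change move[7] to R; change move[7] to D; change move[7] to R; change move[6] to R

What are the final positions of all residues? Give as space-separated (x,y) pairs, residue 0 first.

Answer: (0,0) (0,1) (1,1) (2,1) (2,0) (2,-1) (3,-1) (4,-1) (5,-1) (5,-2)

Derivation:
Initial moves: URRDDRDLD
Fold: move[7]->R => URRDDRDRD (positions: [(0, 0), (0, 1), (1, 1), (2, 1), (2, 0), (2, -1), (3, -1), (3, -2), (4, -2), (4, -3)])
Fold: move[7]->D => URRDDRDDD (positions: [(0, 0), (0, 1), (1, 1), (2, 1), (2, 0), (2, -1), (3, -1), (3, -2), (3, -3), (3, -4)])
Fold: move[7]->R => URRDDRDRD (positions: [(0, 0), (0, 1), (1, 1), (2, 1), (2, 0), (2, -1), (3, -1), (3, -2), (4, -2), (4, -3)])
Fold: move[6]->R => URRDDRRRD (positions: [(0, 0), (0, 1), (1, 1), (2, 1), (2, 0), (2, -1), (3, -1), (4, -1), (5, -1), (5, -2)])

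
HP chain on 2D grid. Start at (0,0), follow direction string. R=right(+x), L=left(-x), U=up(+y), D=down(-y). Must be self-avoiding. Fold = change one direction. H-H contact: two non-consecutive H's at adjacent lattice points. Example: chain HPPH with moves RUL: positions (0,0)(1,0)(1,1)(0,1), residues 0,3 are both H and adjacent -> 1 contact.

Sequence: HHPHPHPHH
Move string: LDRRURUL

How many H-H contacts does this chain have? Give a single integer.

Answer: 3

Derivation:
Positions: [(0, 0), (-1, 0), (-1, -1), (0, -1), (1, -1), (1, 0), (2, 0), (2, 1), (1, 1)]
H-H contact: residue 0 @(0,0) - residue 5 @(1, 0)
H-H contact: residue 0 @(0,0) - residue 3 @(0, -1)
H-H contact: residue 5 @(1,0) - residue 8 @(1, 1)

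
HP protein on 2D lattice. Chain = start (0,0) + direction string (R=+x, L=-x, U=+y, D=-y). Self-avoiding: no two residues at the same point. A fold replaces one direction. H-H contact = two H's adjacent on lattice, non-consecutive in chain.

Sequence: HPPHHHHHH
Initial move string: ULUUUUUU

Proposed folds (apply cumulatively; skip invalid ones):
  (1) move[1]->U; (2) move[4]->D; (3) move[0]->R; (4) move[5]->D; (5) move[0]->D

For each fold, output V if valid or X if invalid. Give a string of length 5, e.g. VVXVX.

Initial: ULUUUUUU -> [(0, 0), (0, 1), (-1, 1), (-1, 2), (-1, 3), (-1, 4), (-1, 5), (-1, 6), (-1, 7)]
Fold 1: move[1]->U => UUUUUUUU VALID
Fold 2: move[4]->D => UUUUDUUU INVALID (collision), skipped
Fold 3: move[0]->R => RUUUUUUU VALID
Fold 4: move[5]->D => RUUUUDUU INVALID (collision), skipped
Fold 5: move[0]->D => DUUUUUUU INVALID (collision), skipped

Answer: VXVXX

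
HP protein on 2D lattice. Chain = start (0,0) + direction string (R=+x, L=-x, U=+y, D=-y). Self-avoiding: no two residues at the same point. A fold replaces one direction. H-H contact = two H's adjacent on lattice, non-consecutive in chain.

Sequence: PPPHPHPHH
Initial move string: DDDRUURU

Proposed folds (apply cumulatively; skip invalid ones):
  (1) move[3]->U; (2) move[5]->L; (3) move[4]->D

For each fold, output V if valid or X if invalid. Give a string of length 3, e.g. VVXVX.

Initial: DDDRUURU -> [(0, 0), (0, -1), (0, -2), (0, -3), (1, -3), (1, -2), (1, -1), (2, -1), (2, 0)]
Fold 1: move[3]->U => DDDUUURU INVALID (collision), skipped
Fold 2: move[5]->L => DDDRULRU INVALID (collision), skipped
Fold 3: move[4]->D => DDDRDURU INVALID (collision), skipped

Answer: XXX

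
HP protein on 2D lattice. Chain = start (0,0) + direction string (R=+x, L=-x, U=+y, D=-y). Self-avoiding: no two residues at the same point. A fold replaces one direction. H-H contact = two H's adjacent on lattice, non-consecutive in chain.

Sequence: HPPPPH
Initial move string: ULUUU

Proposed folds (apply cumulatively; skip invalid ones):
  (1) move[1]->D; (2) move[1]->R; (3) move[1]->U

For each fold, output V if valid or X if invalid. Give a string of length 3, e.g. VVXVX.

Initial: ULUUU -> [(0, 0), (0, 1), (-1, 1), (-1, 2), (-1, 3), (-1, 4)]
Fold 1: move[1]->D => UDUUU INVALID (collision), skipped
Fold 2: move[1]->R => URUUU VALID
Fold 3: move[1]->U => UUUUU VALID

Answer: XVV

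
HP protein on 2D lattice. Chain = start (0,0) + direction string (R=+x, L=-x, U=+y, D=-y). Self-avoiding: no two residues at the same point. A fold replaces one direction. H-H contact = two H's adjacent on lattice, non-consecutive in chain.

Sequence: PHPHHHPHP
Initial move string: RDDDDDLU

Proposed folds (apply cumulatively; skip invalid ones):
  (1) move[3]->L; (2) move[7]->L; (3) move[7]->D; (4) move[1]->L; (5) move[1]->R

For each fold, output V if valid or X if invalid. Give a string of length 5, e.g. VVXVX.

Initial: RDDDDDLU -> [(0, 0), (1, 0), (1, -1), (1, -2), (1, -3), (1, -4), (1, -5), (0, -5), (0, -4)]
Fold 1: move[3]->L => RDDLDDLU VALID
Fold 2: move[7]->L => RDDLDDLL VALID
Fold 3: move[7]->D => RDDLDDLD VALID
Fold 4: move[1]->L => RLDLDDLD INVALID (collision), skipped
Fold 5: move[1]->R => RRDLDDLD VALID

Answer: VVVXV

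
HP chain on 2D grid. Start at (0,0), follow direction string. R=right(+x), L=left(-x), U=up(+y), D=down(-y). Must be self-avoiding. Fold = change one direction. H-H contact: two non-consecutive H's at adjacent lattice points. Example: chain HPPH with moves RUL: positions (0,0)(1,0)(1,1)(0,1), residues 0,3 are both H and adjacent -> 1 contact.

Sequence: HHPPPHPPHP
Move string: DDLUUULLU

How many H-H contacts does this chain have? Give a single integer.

Positions: [(0, 0), (0, -1), (0, -2), (-1, -2), (-1, -1), (-1, 0), (-1, 1), (-2, 1), (-3, 1), (-3, 2)]
H-H contact: residue 0 @(0,0) - residue 5 @(-1, 0)

Answer: 1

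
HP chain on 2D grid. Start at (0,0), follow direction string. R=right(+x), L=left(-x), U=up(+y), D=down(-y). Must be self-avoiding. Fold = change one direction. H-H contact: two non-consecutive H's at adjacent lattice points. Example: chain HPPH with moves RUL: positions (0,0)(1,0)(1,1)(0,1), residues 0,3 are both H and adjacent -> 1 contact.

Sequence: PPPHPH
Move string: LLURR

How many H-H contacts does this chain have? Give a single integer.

Answer: 0

Derivation:
Positions: [(0, 0), (-1, 0), (-2, 0), (-2, 1), (-1, 1), (0, 1)]
No H-H contacts found.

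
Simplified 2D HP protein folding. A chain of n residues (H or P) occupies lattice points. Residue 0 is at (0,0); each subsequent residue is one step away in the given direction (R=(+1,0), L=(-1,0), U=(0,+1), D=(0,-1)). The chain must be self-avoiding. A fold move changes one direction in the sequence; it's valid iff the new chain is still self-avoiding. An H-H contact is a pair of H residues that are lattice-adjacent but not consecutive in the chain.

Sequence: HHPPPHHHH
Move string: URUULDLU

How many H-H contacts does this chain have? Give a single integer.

Positions: [(0, 0), (0, 1), (1, 1), (1, 2), (1, 3), (0, 3), (0, 2), (-1, 2), (-1, 3)]
H-H contact: residue 1 @(0,1) - residue 6 @(0, 2)
H-H contact: residue 5 @(0,3) - residue 8 @(-1, 3)

Answer: 2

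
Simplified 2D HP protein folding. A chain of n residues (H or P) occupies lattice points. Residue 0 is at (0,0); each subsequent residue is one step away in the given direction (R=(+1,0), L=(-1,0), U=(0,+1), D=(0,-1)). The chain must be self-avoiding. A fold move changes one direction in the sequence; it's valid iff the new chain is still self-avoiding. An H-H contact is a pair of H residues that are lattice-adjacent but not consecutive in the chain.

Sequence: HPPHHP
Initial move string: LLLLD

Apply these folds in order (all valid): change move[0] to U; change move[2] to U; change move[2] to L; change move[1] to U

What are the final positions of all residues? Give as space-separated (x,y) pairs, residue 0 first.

Answer: (0,0) (0,1) (0,2) (-1,2) (-2,2) (-2,1)

Derivation:
Initial moves: LLLLD
Fold: move[0]->U => ULLLD (positions: [(0, 0), (0, 1), (-1, 1), (-2, 1), (-3, 1), (-3, 0)])
Fold: move[2]->U => ULULD (positions: [(0, 0), (0, 1), (-1, 1), (-1, 2), (-2, 2), (-2, 1)])
Fold: move[2]->L => ULLLD (positions: [(0, 0), (0, 1), (-1, 1), (-2, 1), (-3, 1), (-3, 0)])
Fold: move[1]->U => UULLD (positions: [(0, 0), (0, 1), (0, 2), (-1, 2), (-2, 2), (-2, 1)])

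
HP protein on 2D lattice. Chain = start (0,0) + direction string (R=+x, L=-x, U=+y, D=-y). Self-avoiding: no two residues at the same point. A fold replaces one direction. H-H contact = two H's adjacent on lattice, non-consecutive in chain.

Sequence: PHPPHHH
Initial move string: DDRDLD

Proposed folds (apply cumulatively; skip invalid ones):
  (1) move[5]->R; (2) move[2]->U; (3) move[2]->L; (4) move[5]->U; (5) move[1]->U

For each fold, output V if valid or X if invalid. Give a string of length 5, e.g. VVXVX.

Answer: XXVVX

Derivation:
Initial: DDRDLD -> [(0, 0), (0, -1), (0, -2), (1, -2), (1, -3), (0, -3), (0, -4)]
Fold 1: move[5]->R => DDRDLR INVALID (collision), skipped
Fold 2: move[2]->U => DDUDLD INVALID (collision), skipped
Fold 3: move[2]->L => DDLDLD VALID
Fold 4: move[5]->U => DDLDLU VALID
Fold 5: move[1]->U => DULDLU INVALID (collision), skipped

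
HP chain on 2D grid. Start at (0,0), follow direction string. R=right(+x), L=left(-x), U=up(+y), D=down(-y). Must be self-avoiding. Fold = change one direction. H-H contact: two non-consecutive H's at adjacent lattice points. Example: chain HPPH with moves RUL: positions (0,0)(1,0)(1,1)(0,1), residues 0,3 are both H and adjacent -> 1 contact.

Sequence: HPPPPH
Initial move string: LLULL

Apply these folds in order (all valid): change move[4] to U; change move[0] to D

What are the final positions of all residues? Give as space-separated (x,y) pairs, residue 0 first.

Answer: (0,0) (0,-1) (-1,-1) (-1,0) (-2,0) (-2,1)

Derivation:
Initial moves: LLULL
Fold: move[4]->U => LLULU (positions: [(0, 0), (-1, 0), (-2, 0), (-2, 1), (-3, 1), (-3, 2)])
Fold: move[0]->D => DLULU (positions: [(0, 0), (0, -1), (-1, -1), (-1, 0), (-2, 0), (-2, 1)])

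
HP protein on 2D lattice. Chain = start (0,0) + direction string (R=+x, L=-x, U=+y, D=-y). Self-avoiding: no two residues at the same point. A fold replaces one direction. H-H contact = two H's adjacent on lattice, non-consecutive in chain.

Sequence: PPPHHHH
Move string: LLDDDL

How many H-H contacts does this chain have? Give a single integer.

Answer: 0

Derivation:
Positions: [(0, 0), (-1, 0), (-2, 0), (-2, -1), (-2, -2), (-2, -3), (-3, -3)]
No H-H contacts found.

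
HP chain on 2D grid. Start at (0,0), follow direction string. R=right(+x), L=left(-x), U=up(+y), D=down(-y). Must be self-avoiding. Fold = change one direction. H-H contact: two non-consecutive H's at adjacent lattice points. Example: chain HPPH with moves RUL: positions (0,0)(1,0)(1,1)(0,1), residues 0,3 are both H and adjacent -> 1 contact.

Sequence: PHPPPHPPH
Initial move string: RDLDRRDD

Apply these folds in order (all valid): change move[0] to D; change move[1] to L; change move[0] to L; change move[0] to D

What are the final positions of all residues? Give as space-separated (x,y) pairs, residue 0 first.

Answer: (0,0) (0,-1) (-1,-1) (-2,-1) (-2,-2) (-1,-2) (0,-2) (0,-3) (0,-4)

Derivation:
Initial moves: RDLDRRDD
Fold: move[0]->D => DDLDRRDD (positions: [(0, 0), (0, -1), (0, -2), (-1, -2), (-1, -3), (0, -3), (1, -3), (1, -4), (1, -5)])
Fold: move[1]->L => DLLDRRDD (positions: [(0, 0), (0, -1), (-1, -1), (-2, -1), (-2, -2), (-1, -2), (0, -2), (0, -3), (0, -4)])
Fold: move[0]->L => LLLDRRDD (positions: [(0, 0), (-1, 0), (-2, 0), (-3, 0), (-3, -1), (-2, -1), (-1, -1), (-1, -2), (-1, -3)])
Fold: move[0]->D => DLLDRRDD (positions: [(0, 0), (0, -1), (-1, -1), (-2, -1), (-2, -2), (-1, -2), (0, -2), (0, -3), (0, -4)])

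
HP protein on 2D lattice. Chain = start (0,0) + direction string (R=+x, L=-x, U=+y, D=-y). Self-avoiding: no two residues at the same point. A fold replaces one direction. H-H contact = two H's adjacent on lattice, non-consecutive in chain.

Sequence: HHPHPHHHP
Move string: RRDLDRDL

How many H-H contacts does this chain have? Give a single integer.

Answer: 1

Derivation:
Positions: [(0, 0), (1, 0), (2, 0), (2, -1), (1, -1), (1, -2), (2, -2), (2, -3), (1, -3)]
H-H contact: residue 3 @(2,-1) - residue 6 @(2, -2)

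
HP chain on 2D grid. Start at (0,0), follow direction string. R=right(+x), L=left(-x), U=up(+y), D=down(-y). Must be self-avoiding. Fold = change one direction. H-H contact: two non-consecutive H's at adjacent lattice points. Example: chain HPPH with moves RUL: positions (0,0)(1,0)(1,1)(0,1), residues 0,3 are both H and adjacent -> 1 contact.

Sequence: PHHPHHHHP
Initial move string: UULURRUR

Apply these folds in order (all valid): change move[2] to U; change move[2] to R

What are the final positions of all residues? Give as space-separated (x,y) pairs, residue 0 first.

Initial moves: UULURRUR
Fold: move[2]->U => UUUURRUR (positions: [(0, 0), (0, 1), (0, 2), (0, 3), (0, 4), (1, 4), (2, 4), (2, 5), (3, 5)])
Fold: move[2]->R => UURURRUR (positions: [(0, 0), (0, 1), (0, 2), (1, 2), (1, 3), (2, 3), (3, 3), (3, 4), (4, 4)])

Answer: (0,0) (0,1) (0,2) (1,2) (1,3) (2,3) (3,3) (3,4) (4,4)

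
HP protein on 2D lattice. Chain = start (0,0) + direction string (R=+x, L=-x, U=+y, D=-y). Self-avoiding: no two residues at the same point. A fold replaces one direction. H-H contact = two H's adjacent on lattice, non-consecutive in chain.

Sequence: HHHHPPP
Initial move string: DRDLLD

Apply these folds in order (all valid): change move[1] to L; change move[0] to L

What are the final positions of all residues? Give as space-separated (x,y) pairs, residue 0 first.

Initial moves: DRDLLD
Fold: move[1]->L => DLDLLD (positions: [(0, 0), (0, -1), (-1, -1), (-1, -2), (-2, -2), (-3, -2), (-3, -3)])
Fold: move[0]->L => LLDLLD (positions: [(0, 0), (-1, 0), (-2, 0), (-2, -1), (-3, -1), (-4, -1), (-4, -2)])

Answer: (0,0) (-1,0) (-2,0) (-2,-1) (-3,-1) (-4,-1) (-4,-2)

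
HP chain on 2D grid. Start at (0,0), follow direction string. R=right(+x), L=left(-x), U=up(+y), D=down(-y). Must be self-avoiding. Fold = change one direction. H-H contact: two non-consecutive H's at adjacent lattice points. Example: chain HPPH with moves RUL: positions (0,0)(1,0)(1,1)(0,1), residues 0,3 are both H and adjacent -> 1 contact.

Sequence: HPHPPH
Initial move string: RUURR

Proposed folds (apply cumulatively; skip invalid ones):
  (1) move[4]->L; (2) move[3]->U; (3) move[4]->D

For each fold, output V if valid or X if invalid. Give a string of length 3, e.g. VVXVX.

Initial: RUURR -> [(0, 0), (1, 0), (1, 1), (1, 2), (2, 2), (3, 2)]
Fold 1: move[4]->L => RUURL INVALID (collision), skipped
Fold 2: move[3]->U => RUUUR VALID
Fold 3: move[4]->D => RUUUD INVALID (collision), skipped

Answer: XVX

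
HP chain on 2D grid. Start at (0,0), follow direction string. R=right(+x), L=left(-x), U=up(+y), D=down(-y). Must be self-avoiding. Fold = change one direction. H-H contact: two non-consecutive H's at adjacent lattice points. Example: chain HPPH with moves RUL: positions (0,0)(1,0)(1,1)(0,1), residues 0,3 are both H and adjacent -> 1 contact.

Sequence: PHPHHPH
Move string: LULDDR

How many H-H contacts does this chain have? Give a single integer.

Answer: 2

Derivation:
Positions: [(0, 0), (-1, 0), (-1, 1), (-2, 1), (-2, 0), (-2, -1), (-1, -1)]
H-H contact: residue 1 @(-1,0) - residue 4 @(-2, 0)
H-H contact: residue 1 @(-1,0) - residue 6 @(-1, -1)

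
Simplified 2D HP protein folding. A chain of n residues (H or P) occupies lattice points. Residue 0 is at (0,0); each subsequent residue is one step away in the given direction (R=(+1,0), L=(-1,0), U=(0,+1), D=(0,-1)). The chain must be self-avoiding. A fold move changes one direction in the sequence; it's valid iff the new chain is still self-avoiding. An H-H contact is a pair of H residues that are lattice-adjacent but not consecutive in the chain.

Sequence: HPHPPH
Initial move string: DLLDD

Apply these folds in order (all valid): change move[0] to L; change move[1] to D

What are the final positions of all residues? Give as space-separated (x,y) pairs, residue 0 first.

Answer: (0,0) (-1,0) (-1,-1) (-2,-1) (-2,-2) (-2,-3)

Derivation:
Initial moves: DLLDD
Fold: move[0]->L => LLLDD (positions: [(0, 0), (-1, 0), (-2, 0), (-3, 0), (-3, -1), (-3, -2)])
Fold: move[1]->D => LDLDD (positions: [(0, 0), (-1, 0), (-1, -1), (-2, -1), (-2, -2), (-2, -3)])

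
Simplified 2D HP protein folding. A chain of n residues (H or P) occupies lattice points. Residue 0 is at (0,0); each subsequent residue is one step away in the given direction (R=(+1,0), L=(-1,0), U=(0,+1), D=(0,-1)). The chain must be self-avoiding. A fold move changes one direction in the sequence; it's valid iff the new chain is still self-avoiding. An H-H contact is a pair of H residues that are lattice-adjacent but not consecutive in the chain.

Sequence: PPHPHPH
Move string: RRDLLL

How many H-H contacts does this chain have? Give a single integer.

Answer: 0

Derivation:
Positions: [(0, 0), (1, 0), (2, 0), (2, -1), (1, -1), (0, -1), (-1, -1)]
No H-H contacts found.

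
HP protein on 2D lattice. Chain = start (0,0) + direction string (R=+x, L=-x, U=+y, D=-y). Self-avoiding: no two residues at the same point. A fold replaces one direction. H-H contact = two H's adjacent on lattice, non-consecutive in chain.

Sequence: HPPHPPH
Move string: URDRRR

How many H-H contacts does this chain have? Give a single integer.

Positions: [(0, 0), (0, 1), (1, 1), (1, 0), (2, 0), (3, 0), (4, 0)]
H-H contact: residue 0 @(0,0) - residue 3 @(1, 0)

Answer: 1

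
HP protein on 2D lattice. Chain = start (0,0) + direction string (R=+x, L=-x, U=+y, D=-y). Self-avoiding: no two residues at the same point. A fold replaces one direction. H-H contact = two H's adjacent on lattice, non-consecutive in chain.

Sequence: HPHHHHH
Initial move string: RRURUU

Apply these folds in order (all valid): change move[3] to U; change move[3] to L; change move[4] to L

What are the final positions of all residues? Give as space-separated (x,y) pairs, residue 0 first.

Initial moves: RRURUU
Fold: move[3]->U => RRUUUU (positions: [(0, 0), (1, 0), (2, 0), (2, 1), (2, 2), (2, 3), (2, 4)])
Fold: move[3]->L => RRULUU (positions: [(0, 0), (1, 0), (2, 0), (2, 1), (1, 1), (1, 2), (1, 3)])
Fold: move[4]->L => RRULLU (positions: [(0, 0), (1, 0), (2, 0), (2, 1), (1, 1), (0, 1), (0, 2)])

Answer: (0,0) (1,0) (2,0) (2,1) (1,1) (0,1) (0,2)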